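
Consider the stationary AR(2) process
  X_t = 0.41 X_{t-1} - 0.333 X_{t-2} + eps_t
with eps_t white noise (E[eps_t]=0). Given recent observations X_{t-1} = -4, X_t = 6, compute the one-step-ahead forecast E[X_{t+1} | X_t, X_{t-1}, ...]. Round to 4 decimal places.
E[X_{t+1} \mid \mathcal F_t] = 3.7920

For an AR(p) model X_t = c + sum_i phi_i X_{t-i} + eps_t, the
one-step-ahead conditional mean is
  E[X_{t+1} | X_t, ...] = c + sum_i phi_i X_{t+1-i}.
Substitute known values:
  E[X_{t+1} | ...] = (0.41) * (6) + (-0.333) * (-4)
                   = 3.7920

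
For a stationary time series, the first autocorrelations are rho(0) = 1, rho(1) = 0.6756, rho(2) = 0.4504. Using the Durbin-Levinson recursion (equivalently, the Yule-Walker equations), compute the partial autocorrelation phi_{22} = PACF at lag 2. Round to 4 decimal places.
\phi_{22} = -0.0111

The PACF at lag k is phi_{kk}, the last component of the solution
to the Yule-Walker system G_k phi = r_k where
  (G_k)_{ij} = rho(|i - j|), (r_k)_i = rho(i), i,j = 1..k.
Equivalently, Durbin-Levinson gives phi_{kk} iteratively:
  phi_{11} = rho(1)
  phi_{kk} = [rho(k) - sum_{j=1..k-1} phi_{k-1,j} rho(k-j)]
            / [1 - sum_{j=1..k-1} phi_{k-1,j} rho(j)],
  phi_{k,j} = phi_{k-1,j} - phi_{kk} phi_{k-1,k-j},  j = 1..k-1.
Step k = 1:
  phi_11 = rho(1) = 0.6756.
Step k = 2:
  phi_22 = [rho(2) - phi_11 rho(1)] / [1 - phi_11 rho(1)] = [0.4504 - (0.6756)(0.6756)] / [1 - (0.6756)(0.6756)]
         = -0.00603536 / 0.54356464 = -0.0111.
Therefore phi_{22} = -0.0111.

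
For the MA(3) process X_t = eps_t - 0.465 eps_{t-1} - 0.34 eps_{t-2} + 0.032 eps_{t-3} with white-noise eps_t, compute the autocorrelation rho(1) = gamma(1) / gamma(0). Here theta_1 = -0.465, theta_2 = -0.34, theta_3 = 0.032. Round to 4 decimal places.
\rho(1) = -0.2384

For an MA(q) process with theta_0 = 1, the autocovariance is
  gamma(k) = sigma^2 * sum_{i=0..q-k} theta_i * theta_{i+k},
and rho(k) = gamma(k) / gamma(0). Sigma^2 cancels.
  numerator   = (1)*(-0.465) + (-0.465)*(-0.34) + (-0.34)*(0.032) = -0.31778.
  denominator = (1)^2 + (-0.465)^2 + (-0.34)^2 + (0.032)^2 = 1.332849.
  rho(1) = -0.31778 / 1.332849 = -0.2384.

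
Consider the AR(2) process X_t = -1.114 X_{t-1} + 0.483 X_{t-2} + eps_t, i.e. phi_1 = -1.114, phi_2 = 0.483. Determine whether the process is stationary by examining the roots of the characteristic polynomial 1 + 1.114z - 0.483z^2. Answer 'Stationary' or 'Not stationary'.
\text{Not stationary}

The AR(p) characteristic polynomial is P(z) = 1 + 1.114z - 0.483z^2.
Stationarity requires all roots to lie outside the unit circle, i.e. |z| > 1 for every root.
Set 1 + (1.114) z + (-0.483) z^2 = 0, i.e. a z^2 + b z + c = 0 with a = -0.483, b = 1.114, c = 1.
Discriminant D = b^2 - 4ac = (1.114)^2 - 4*(-0.483)*1 = 1.240996 - (-1.932) = 3.172996.
D >= 0, so the roots are real: z = (-b +/- sqrt(D)) / (2a) = (-1.114 +/- 1.781291) / (-0.966).
  z_1 = (-1.114 + 1.781291) / (-0.966) = -0.6908,   |z_1| = 0.6908.
  z_2 = (-1.114 - 1.781291) / (-0.966) = 2.9972,   |z_2| = 2.9972.
Moduli of all roots: 0.6908, 2.9972.
All moduli strictly greater than 1? No.
Verdict: Not stationary.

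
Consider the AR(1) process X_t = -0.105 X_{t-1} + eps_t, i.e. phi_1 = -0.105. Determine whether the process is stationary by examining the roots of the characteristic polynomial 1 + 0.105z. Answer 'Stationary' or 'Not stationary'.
\text{Stationary}

The AR(p) characteristic polynomial is P(z) = 1 + 0.105z.
Stationarity requires all roots to lie outside the unit circle, i.e. |z| > 1 for every root.
This is linear in z: 1 + (0.105) z = 0  =>  z = -1/(0.105) = -9.52381,  |z| = 9.52381.
Moduli of all roots: 9.5238.
All moduli strictly greater than 1? Yes.
Verdict: Stationary.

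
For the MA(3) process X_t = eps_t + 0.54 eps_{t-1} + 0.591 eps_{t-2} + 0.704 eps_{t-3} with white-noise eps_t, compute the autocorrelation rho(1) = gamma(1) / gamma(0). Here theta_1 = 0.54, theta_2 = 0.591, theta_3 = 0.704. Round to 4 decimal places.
\rho(1) = 0.5969

For an MA(q) process with theta_0 = 1, the autocovariance is
  gamma(k) = sigma^2 * sum_{i=0..q-k} theta_i * theta_{i+k},
and rho(k) = gamma(k) / gamma(0). Sigma^2 cancels.
  numerator   = (1)*(0.54) + (0.54)*(0.591) + (0.591)*(0.704) = 1.275204.
  denominator = (1)^2 + (0.54)^2 + (0.591)^2 + (0.704)^2 = 2.136497.
  rho(1) = 1.275204 / 2.136497 = 0.5969.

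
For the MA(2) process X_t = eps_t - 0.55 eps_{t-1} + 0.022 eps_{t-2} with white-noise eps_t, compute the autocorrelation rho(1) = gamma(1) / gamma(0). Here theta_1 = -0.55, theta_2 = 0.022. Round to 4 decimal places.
\rho(1) = -0.4314

For an MA(q) process with theta_0 = 1, the autocovariance is
  gamma(k) = sigma^2 * sum_{i=0..q-k} theta_i * theta_{i+k},
and rho(k) = gamma(k) / gamma(0). Sigma^2 cancels.
  numerator   = (1)*(-0.55) + (-0.55)*(0.022) = -0.5621.
  denominator = (1)^2 + (-0.55)^2 + (0.022)^2 = 1.302984.
  rho(1) = -0.5621 / 1.302984 = -0.4314.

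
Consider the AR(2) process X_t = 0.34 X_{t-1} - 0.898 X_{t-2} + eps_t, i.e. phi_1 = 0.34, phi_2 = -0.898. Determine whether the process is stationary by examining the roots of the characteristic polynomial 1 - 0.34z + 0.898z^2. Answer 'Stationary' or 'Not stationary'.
\text{Stationary}

The AR(p) characteristic polynomial is P(z) = 1 - 0.34z + 0.898z^2.
Stationarity requires all roots to lie outside the unit circle, i.e. |z| > 1 for every root.
Set 1 + (-0.34) z + (0.898) z^2 = 0, i.e. a z^2 + b z + c = 0 with a = 0.898, b = -0.34, c = 1.
Discriminant D = b^2 - 4ac = (-0.34)^2 - 4*(0.898)*1 = 0.1156 - (3.592) = -3.4764.
D < 0, so the roots are the complex-conjugate pair z = (-b +/- i sqrt(-D)) / (2a) = 0.1893 +/- 1.0381i.
For a conjugate pair |z|^2 = z * conj(z) = (product of roots) = c/a = 1/(0.898) = 1.113586, so |z| = sqrt(1.113586) = 1.0553 for both roots.
Moduli of all roots: 1.0553, 1.0553.
All moduli strictly greater than 1? Yes.
Verdict: Stationary.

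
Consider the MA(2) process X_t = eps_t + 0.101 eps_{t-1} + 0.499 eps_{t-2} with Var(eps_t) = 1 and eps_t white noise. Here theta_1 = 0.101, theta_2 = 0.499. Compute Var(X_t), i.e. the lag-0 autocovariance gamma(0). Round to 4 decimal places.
\gamma(0) = 1.2592

For an MA(q) process X_t = eps_t + sum_i theta_i eps_{t-i} with
Var(eps_t) = sigma^2, the variance is
  gamma(0) = sigma^2 * (1 + sum_i theta_i^2).
  sum_i theta_i^2 = (0.101)^2 + (0.499)^2 = 0.010201 + 0.249001 = 0.259202.
  gamma(0) = 1 * (1 + 0.259202) = 1 * 1.259202 = 1.259202, which rounds to 1.2592.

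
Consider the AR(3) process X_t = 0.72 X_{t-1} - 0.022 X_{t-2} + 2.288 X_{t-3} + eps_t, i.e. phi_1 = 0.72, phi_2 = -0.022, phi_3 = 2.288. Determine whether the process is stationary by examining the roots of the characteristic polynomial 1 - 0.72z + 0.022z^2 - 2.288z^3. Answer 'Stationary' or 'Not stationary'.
\text{Not stationary}

The AR(p) characteristic polynomial is P(z) = 1 - 0.72z + 0.022z^2 - 2.288z^3.
Stationarity requires all roots to lie outside the unit circle, i.e. |z| > 1 for every root.
Degree 3: look for a simple real root z0 first, then factor out (1 - z/z0) and solve the remaining quadratic.
Testing z0 = 0.625: P(0.625) = 1 + (-0.72)(0.625) + (0.022)(0.625)^2 + (-2.288)(0.625)^3
  = 1 + (-0.45) + (0.008594) + (-0.558594) = 0.  So z_0 = 0.625 is a root, |z_0| = 0.625.
Divide out the factor (1 - 1.6 z) = (1 - z/z0) (since 1/z0 = 1.6):
  P(z) = (1 - 1.6 z)(1 + (0.88) z + (1.43) z^2)
  [check: z-coef 0.88 - (1.6) = -0.72; z^2-coef 1.43 - (1.6)(0.88) = 0.022; z^3-coef -(1.6)(1.43) = -2.288.]
Remaining roots from the quadratic factor 1 + (0.88) z + (1.43) z^2:
  Set 1 + (0.88) z + (1.43) z^2 = 0, i.e. a z^2 + b z + c = 0 with a = 1.43, b = 0.88, c = 1.
  Discriminant D = b^2 - 4ac = (0.88)^2 - 4*(1.43)*1 = 0.7744 - (5.72) = -4.9456.
  D < 0, so the roots are the complex-conjugate pair z = (-b +/- i sqrt(-D)) / (2a) = -0.3077 +/- 0.7776i.
  For a conjugate pair |z|^2 = z * conj(z) = (product of roots) = c/a = 1/(1.43) = 0.699301, so |z| = sqrt(0.699301) = 0.8362 for both roots.
Moduli of all roots: 0.6250, 0.8362, 0.8362.
All moduli strictly greater than 1? No.
Verdict: Not stationary.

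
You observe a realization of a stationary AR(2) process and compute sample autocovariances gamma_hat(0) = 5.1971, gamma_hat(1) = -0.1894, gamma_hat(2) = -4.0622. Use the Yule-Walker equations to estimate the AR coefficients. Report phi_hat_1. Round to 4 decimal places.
\hat\phi_{1} = -0.0650

The Yule-Walker equations for an AR(p) process read, in matrix form,
  Gamma_p phi = r_p,   with   (Gamma_p)_{ij} = gamma(|i - j|),
                       (r_p)_i = gamma(i),   i,j = 1..p.
Substitute the sample gammas (Toeplitz matrix and right-hand side of size 2):
  Gamma_p = [[5.1971, -0.1894], [-0.1894, 5.1971]]
  r_p     = [-0.1894, -4.0622]
Written out:
  5.1971 phi_1 - 0.1894 phi_2 = -0.1894
  -0.1894 phi_1 + 5.1971 phi_2 = -4.0622
Solve by Cramer's rule:
  det = gamma(0)^2 - gamma(1)^2 = (5.1971)^2 - (-0.1894)^2 = 27.00984841 - 0.03587236 = 26.97397605
  phi_hat_1 = [gamma(1) gamma(0) - gamma(1) gamma(2)] / det = [(-0.1894)(5.1971) - (-0.1894)(-4.0622)] / 26.97397605 = -1.75371142 / 26.97397605 = -0.065
  phi_hat_2 = [gamma(0) gamma(2) - gamma(1)^2] / det = [(5.1971)(-4.0622) - (-0.1894)^2] / 26.97397605 = -21.14753198 / 26.97397605 = -0.784
So phi_hat = [-0.0650, -0.7840].
Therefore phi_hat_1 = -0.0650.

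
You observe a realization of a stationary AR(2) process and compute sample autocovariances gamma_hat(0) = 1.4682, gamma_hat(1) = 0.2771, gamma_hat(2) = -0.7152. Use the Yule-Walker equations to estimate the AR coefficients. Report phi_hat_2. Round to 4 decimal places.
\hat\phi_{2} = -0.5421

The Yule-Walker equations for an AR(p) process read, in matrix form,
  Gamma_p phi = r_p,   with   (Gamma_p)_{ij} = gamma(|i - j|),
                       (r_p)_i = gamma(i),   i,j = 1..p.
Substitute the sample gammas (Toeplitz matrix and right-hand side of size 2):
  Gamma_p = [[1.4682, 0.2771], [0.2771, 1.4682]]
  r_p     = [0.2771, -0.7152]
Written out:
  1.4682 phi_1 + 0.2771 phi_2 = 0.2771
  0.2771 phi_1 + 1.4682 phi_2 = -0.7152
Solve by Cramer's rule:
  det = gamma(0)^2 - gamma(1)^2 = (1.4682)^2 - (0.2771)^2 = 2.15561124 - 0.07678441 = 2.07882683
  phi_hat_1 = [gamma(1) gamma(0) - gamma(1) gamma(2)] / det = [(0.2771)(1.4682) - (0.2771)(-0.7152)] / 2.07882683 = 0.60502014 / 2.07882683 = 0.291
  phi_hat_2 = [gamma(0) gamma(2) - gamma(1)^2] / det = [(1.4682)(-0.7152) - (0.2771)^2] / 2.07882683 = -1.12684105 / 2.07882683 = -0.5421
So phi_hat = [0.2910, -0.5421].
Therefore phi_hat_2 = -0.5421.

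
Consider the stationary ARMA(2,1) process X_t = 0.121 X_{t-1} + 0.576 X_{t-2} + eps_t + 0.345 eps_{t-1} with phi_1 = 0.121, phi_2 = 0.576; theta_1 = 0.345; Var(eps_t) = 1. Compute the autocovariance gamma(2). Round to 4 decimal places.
\gamma(2) = 1.4074

Multiply the model equation by X_{t-k} and take expectations. With theta_0 = psi_0 = 1 and psi_j the MA(infinity) weights, this gives
  gamma(k) - sum_i phi_i gamma(k-i) = c_k,
  c_k = sigma^2 * sum_{j=k..q} theta_j psi_{j-k}   (c_k = 0 for k > q),
using gamma(-m) = gamma(m).
psi-weights needed (psi_j = theta_j + sum_i phi_i psi_{j-i}):
  psi_1 = theta_1 + phi_1 = 0.345 + (0.121) = 0.466
Right-hand sides:
  c_0 = sigma^2 (1 + theta_1 psi_1) = 1 * (1 + (0.345)(0.466)) = 1 * 1.16077 = 1.16077
  c_1 = sigma^2 theta_1 = 1 * (0.345) = 0.345
  c_2 = 0
Equations for k = 0, 1, 2 (AR order 2, c_2 = 0):
  (E0) gamma(0) = phi_1 gamma(1) + phi_2 gamma(2) + c_0
  (E1) gamma(1) = phi_1 gamma(0) + phi_2 gamma(1) + c_1
  (E2) gamma(2) = phi_1 gamma(1) + phi_2 gamma(0)
From (E1): gamma(1) = A gamma(0) + B with
  A = phi_1 / (1 - phi_2) = 0.121 / 0.424 = 0.285377,   B = c_1 / (1 - phi_2) = 0.345 / 0.424 = 0.813679.
Insert (E2) into (E0): gamma(0) (1 - phi_2^2) = phi_1 (1 + phi_2) gamma(1) + c_0.
  phi_1 (1 + phi_2) = (0.121)(1.576) = 0.190696,   1 - phi_2^2 = 0.668224.
Replace gamma(1) by A gamma(0) + B and collect gamma(0):
  gamma(0) [0.668224 - (0.190696)(0.285377)] = (0.190696)(0.813679) + 1.16077
  gamma(0) * 0.613804 = 1.315935
  gamma(0) = 1.315935 / 0.613804 = 2.143903.
  gamma(1) = A gamma(0) + B = (0.285377)(2.143903) + (0.813679) = 1.425501.
  gamma(2) = phi_1 gamma(1) + phi_2 gamma(0) = (0.121)(1.425501) + (0.576)(2.143903) = 1.407374.
Therefore gamma(2) = 1.4074 (to 4 decimal places).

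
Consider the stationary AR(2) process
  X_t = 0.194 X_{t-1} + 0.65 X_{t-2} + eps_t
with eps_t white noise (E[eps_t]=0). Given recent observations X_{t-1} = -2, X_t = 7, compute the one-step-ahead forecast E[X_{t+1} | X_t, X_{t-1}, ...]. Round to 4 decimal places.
E[X_{t+1} \mid \mathcal F_t] = 0.0580

For an AR(p) model X_t = c + sum_i phi_i X_{t-i} + eps_t, the
one-step-ahead conditional mean is
  E[X_{t+1} | X_t, ...] = c + sum_i phi_i X_{t+1-i}.
Substitute known values:
  E[X_{t+1} | ...] = (0.194) * (7) + (0.65) * (-2)
                   = 0.0580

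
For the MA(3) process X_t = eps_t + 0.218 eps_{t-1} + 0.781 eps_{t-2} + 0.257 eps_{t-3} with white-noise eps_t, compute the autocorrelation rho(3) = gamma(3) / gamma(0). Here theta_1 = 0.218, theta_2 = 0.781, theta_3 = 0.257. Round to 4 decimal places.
\rho(3) = 0.1491

For an MA(q) process with theta_0 = 1, the autocovariance is
  gamma(k) = sigma^2 * sum_{i=0..q-k} theta_i * theta_{i+k},
and rho(k) = gamma(k) / gamma(0). Sigma^2 cancels.
  numerator   = (1)*(0.257) = 0.257.
  denominator = (1)^2 + (0.218)^2 + (0.781)^2 + (0.257)^2 = 1.723534.
  rho(3) = 0.257 / 1.723534 = 0.1491.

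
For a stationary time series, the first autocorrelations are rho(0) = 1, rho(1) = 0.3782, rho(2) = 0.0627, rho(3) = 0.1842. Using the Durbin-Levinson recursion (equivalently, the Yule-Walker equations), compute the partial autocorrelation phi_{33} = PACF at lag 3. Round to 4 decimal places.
\phi_{33} = 0.2281

The PACF at lag k is phi_{kk}, the last component of the solution
to the Yule-Walker system G_k phi = r_k where
  (G_k)_{ij} = rho(|i - j|), (r_k)_i = rho(i), i,j = 1..k.
Equivalently, Durbin-Levinson gives phi_{kk} iteratively:
  phi_{11} = rho(1)
  phi_{kk} = [rho(k) - sum_{j=1..k-1} phi_{k-1,j} rho(k-j)]
            / [1 - sum_{j=1..k-1} phi_{k-1,j} rho(j)],
  phi_{k,j} = phi_{k-1,j} - phi_{kk} phi_{k-1,k-j},  j = 1..k-1.
Step k = 1:
  phi_11 = rho(1) = 0.3782.
Step k = 2:
  phi_22 = [rho(2) - phi_11 rho(1)] / [1 - phi_11 rho(1)] = [0.0627 - (0.3782)(0.3782)] / [1 - (0.3782)(0.3782)]
         = -0.08033524 / 0.85696476 = -0.093744.
  Update: phi_21 = phi_11 - phi_22 phi_11 = 0.3782 - (-0.093744)(0.3782) = 0.413654.
Step k = 3:
  phi_33 = [rho(3) - phi_21 rho(2) - phi_22 rho(1)] / [1 - phi_21 rho(1) - phi_22 rho(2)]
    numerator   = 0.1842 - (0.413654)(0.0627) - (-0.093744)(0.3782) = 0.19371785
    denominator = 1 - (0.413654)(0.3782) - (-0.093744)(0.0627) = 0.84943382
  phi_33 = 0.19371785 / 0.84943382 = 0.2281.
Therefore phi_{33} = 0.2281.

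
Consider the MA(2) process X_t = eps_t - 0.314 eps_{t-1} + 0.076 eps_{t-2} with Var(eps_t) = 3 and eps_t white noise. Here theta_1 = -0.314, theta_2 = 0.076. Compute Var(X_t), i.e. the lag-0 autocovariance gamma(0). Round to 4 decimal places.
\gamma(0) = 3.3131

For an MA(q) process X_t = eps_t + sum_i theta_i eps_{t-i} with
Var(eps_t) = sigma^2, the variance is
  gamma(0) = sigma^2 * (1 + sum_i theta_i^2).
  sum_i theta_i^2 = (-0.314)^2 + (0.076)^2 = 0.098596 + 0.005776 = 0.104372.
  gamma(0) = 3 * (1 + 0.104372) = 3 * 1.104372 = 3.313116, which rounds to 3.3131.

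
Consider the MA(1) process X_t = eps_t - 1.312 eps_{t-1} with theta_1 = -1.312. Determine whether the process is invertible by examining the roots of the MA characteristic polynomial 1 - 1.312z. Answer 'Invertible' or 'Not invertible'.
\text{Not invertible}

The MA(q) characteristic polynomial is P(z) = 1 - 1.312z.
Invertibility requires all roots to lie outside the unit circle, i.e. |z| > 1 for every root.
This is linear in z: 1 + (-1.312) z = 0  =>  z = -1/(-1.312) = 0.762195,  |z| = 0.762195.
Moduli of all roots: 0.7622.
All moduli strictly greater than 1? No.
Verdict: Not invertible.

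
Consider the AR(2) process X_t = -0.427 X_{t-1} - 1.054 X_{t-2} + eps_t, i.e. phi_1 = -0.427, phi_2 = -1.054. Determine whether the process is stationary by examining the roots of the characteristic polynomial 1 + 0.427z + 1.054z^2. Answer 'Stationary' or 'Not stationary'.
\text{Not stationary}

The AR(p) characteristic polynomial is P(z) = 1 + 0.427z + 1.054z^2.
Stationarity requires all roots to lie outside the unit circle, i.e. |z| > 1 for every root.
Set 1 + (0.427) z + (1.054) z^2 = 0, i.e. a z^2 + b z + c = 0 with a = 1.054, b = 0.427, c = 1.
Discriminant D = b^2 - 4ac = (0.427)^2 - 4*(1.054)*1 = 0.182329 - (4.216) = -4.033671.
D < 0, so the roots are the complex-conjugate pair z = (-b +/- i sqrt(-D)) / (2a) = -0.2026 +/- 0.9528i.
For a conjugate pair |z|^2 = z * conj(z) = (product of roots) = c/a = 1/(1.054) = 0.948767, so |z| = sqrt(0.948767) = 0.974 for both roots.
Moduli of all roots: 0.9740, 0.9740.
All moduli strictly greater than 1? No.
Verdict: Not stationary.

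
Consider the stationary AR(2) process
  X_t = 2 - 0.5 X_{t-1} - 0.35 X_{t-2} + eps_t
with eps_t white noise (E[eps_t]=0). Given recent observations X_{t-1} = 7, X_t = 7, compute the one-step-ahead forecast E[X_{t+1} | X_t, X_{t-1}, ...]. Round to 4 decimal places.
E[X_{t+1} \mid \mathcal F_t] = -3.9500

For an AR(p) model X_t = c + sum_i phi_i X_{t-i} + eps_t, the
one-step-ahead conditional mean is
  E[X_{t+1} | X_t, ...] = c + sum_i phi_i X_{t+1-i}.
Substitute known values:
  E[X_{t+1} | ...] = 2 + (-0.5) * (7) + (-0.35) * (7)
                   = -3.9500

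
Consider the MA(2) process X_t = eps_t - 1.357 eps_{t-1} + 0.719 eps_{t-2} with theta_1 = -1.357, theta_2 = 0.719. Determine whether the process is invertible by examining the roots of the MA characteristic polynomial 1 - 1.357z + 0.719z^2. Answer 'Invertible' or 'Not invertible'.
\text{Invertible}

The MA(q) characteristic polynomial is P(z) = 1 - 1.357z + 0.719z^2.
Invertibility requires all roots to lie outside the unit circle, i.e. |z| > 1 for every root.
Set 1 + (-1.357) z + (0.719) z^2 = 0, i.e. a z^2 + b z + c = 0 with a = 0.719, b = -1.357, c = 1.
Discriminant D = b^2 - 4ac = (-1.357)^2 - 4*(0.719)*1 = 1.841449 - (2.876) = -1.034551.
D < 0, so the roots are the complex-conjugate pair z = (-b +/- i sqrt(-D)) / (2a) = 0.9437 +/- 0.7073i.
For a conjugate pair |z|^2 = z * conj(z) = (product of roots) = c/a = 1/(0.719) = 1.390821, so |z| = sqrt(1.390821) = 1.1793 for both roots.
Moduli of all roots: 1.1793, 1.1793.
All moduli strictly greater than 1? Yes.
Verdict: Invertible.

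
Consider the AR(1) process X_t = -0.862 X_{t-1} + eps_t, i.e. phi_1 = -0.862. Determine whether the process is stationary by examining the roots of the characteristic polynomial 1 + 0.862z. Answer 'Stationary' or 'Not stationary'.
\text{Stationary}

The AR(p) characteristic polynomial is P(z) = 1 + 0.862z.
Stationarity requires all roots to lie outside the unit circle, i.e. |z| > 1 for every root.
This is linear in z: 1 + (0.862) z = 0  =>  z = -1/(0.862) = -1.160093,  |z| = 1.160093.
Moduli of all roots: 1.1601.
All moduli strictly greater than 1? Yes.
Verdict: Stationary.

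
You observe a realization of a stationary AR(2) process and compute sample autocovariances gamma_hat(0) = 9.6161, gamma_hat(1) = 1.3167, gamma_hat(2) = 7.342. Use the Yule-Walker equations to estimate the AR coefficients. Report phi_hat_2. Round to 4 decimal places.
\hat\phi_{2} = 0.7590

The Yule-Walker equations for an AR(p) process read, in matrix form,
  Gamma_p phi = r_p,   with   (Gamma_p)_{ij} = gamma(|i - j|),
                       (r_p)_i = gamma(i),   i,j = 1..p.
Substitute the sample gammas (Toeplitz matrix and right-hand side of size 2):
  Gamma_p = [[9.6161, 1.3167], [1.3167, 9.6161]]
  r_p     = [1.3167, 7.342]
Written out:
  9.6161 phi_1 + 1.3167 phi_2 = 1.3167
  1.3167 phi_1 + 9.6161 phi_2 = 7.342
Solve by Cramer's rule:
  det = gamma(0)^2 - gamma(1)^2 = (9.6161)^2 - (1.3167)^2 = 92.46937921 - 1.73369889 = 90.73568032
  phi_hat_1 = [gamma(1) gamma(0) - gamma(1) gamma(2)] / det = [(1.3167)(9.6161) - (1.3167)(7.342)] / 90.73568032 = 2.99430747 / 90.73568032 = 0.033
  phi_hat_2 = [gamma(0) gamma(2) - gamma(1)^2] / det = [(9.6161)(7.342) - (1.3167)^2] / 90.73568032 = 68.86770731 / 90.73568032 = 0.759
So phi_hat = [0.0330, 0.7590].
Therefore phi_hat_2 = 0.7590.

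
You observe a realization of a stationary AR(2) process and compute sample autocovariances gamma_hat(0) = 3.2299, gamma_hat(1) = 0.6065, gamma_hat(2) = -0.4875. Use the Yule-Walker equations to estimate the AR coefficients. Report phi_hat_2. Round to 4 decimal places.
\hat\phi_{2} = -0.1930

The Yule-Walker equations for an AR(p) process read, in matrix form,
  Gamma_p phi = r_p,   with   (Gamma_p)_{ij} = gamma(|i - j|),
                       (r_p)_i = gamma(i),   i,j = 1..p.
Substitute the sample gammas (Toeplitz matrix and right-hand side of size 2):
  Gamma_p = [[3.2299, 0.6065], [0.6065, 3.2299]]
  r_p     = [0.6065, -0.4875]
Written out:
  3.2299 phi_1 + 0.6065 phi_2 = 0.6065
  0.6065 phi_1 + 3.2299 phi_2 = -0.4875
Solve by Cramer's rule:
  det = gamma(0)^2 - gamma(1)^2 = (3.2299)^2 - (0.6065)^2 = 10.43225401 - 0.36784225 = 10.06441176
  phi_hat_1 = [gamma(1) gamma(0) - gamma(1) gamma(2)] / det = [(0.6065)(3.2299) - (0.6065)(-0.4875)] / 10.06441176 = 2.2546031 / 10.06441176 = 0.224
  phi_hat_2 = [gamma(0) gamma(2) - gamma(1)^2] / det = [(3.2299)(-0.4875) - (0.6065)^2] / 10.06441176 = -1.9424185 / 10.06441176 = -0.193
So phi_hat = [0.2240, -0.1930].
Therefore phi_hat_2 = -0.1930.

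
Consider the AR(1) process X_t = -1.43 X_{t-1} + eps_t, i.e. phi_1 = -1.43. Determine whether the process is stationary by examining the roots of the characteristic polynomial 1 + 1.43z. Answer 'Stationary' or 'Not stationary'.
\text{Not stationary}

The AR(p) characteristic polynomial is P(z) = 1 + 1.43z.
Stationarity requires all roots to lie outside the unit circle, i.e. |z| > 1 for every root.
This is linear in z: 1 + (1.43) z = 0  =>  z = -1/(1.43) = -0.699301,  |z| = 0.699301.
Moduli of all roots: 0.6993.
All moduli strictly greater than 1? No.
Verdict: Not stationary.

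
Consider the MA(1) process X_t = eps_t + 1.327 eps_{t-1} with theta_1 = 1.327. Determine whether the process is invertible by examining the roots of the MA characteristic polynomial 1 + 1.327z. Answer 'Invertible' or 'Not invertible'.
\text{Not invertible}

The MA(q) characteristic polynomial is P(z) = 1 + 1.327z.
Invertibility requires all roots to lie outside the unit circle, i.e. |z| > 1 for every root.
This is linear in z: 1 + (1.327) z = 0  =>  z = -1/(1.327) = -0.75358,  |z| = 0.75358.
Moduli of all roots: 0.7536.
All moduli strictly greater than 1? No.
Verdict: Not invertible.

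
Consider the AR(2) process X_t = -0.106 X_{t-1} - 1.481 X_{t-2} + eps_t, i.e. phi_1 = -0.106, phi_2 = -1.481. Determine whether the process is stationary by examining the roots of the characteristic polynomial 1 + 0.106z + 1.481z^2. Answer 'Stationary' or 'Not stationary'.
\text{Not stationary}

The AR(p) characteristic polynomial is P(z) = 1 + 0.106z + 1.481z^2.
Stationarity requires all roots to lie outside the unit circle, i.e. |z| > 1 for every root.
Set 1 + (0.106) z + (1.481) z^2 = 0, i.e. a z^2 + b z + c = 0 with a = 1.481, b = 0.106, c = 1.
Discriminant D = b^2 - 4ac = (0.106)^2 - 4*(1.481)*1 = 0.011236 - (5.924) = -5.912764.
D < 0, so the roots are the complex-conjugate pair z = (-b +/- i sqrt(-D)) / (2a) = -0.0358 +/- 0.8209i.
For a conjugate pair |z|^2 = z * conj(z) = (product of roots) = c/a = 1/(1.481) = 0.675219, so |z| = sqrt(0.675219) = 0.8217 for both roots.
Moduli of all roots: 0.8217, 0.8217.
All moduli strictly greater than 1? No.
Verdict: Not stationary.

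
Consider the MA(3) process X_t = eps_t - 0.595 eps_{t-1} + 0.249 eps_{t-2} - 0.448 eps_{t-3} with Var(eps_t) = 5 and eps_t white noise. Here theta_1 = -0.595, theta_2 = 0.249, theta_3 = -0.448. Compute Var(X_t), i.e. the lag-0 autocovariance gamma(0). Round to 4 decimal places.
\gamma(0) = 8.0837

For an MA(q) process X_t = eps_t + sum_i theta_i eps_{t-i} with
Var(eps_t) = sigma^2, the variance is
  gamma(0) = sigma^2 * (1 + sum_i theta_i^2).
  sum_i theta_i^2 = (-0.595)^2 + (0.249)^2 + (-0.448)^2 = 0.354025 + 0.062001 + 0.200704 = 0.61673.
  gamma(0) = 5 * (1 + 0.61673) = 5 * 1.61673 = 8.08365, which rounds to 8.0837.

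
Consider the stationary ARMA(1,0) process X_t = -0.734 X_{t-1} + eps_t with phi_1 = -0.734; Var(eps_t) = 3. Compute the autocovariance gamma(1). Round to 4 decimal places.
\gamma(1) = -4.7740

Multiply the model equation by X_{t-k} and take expectations. With theta_0 = psi_0 = 1 and psi_j the MA(infinity) weights, this gives
  gamma(k) - sum_i phi_i gamma(k-i) = c_k,
  c_k = sigma^2 * sum_{j=k..q} theta_j psi_{j-k}   (c_k = 0 for k > q),
using gamma(-m) = gamma(m).
Pure AR (q = 0): c_0 = sigma^2 = 3, c_k = 0 for k >= 1.
Equations for k = 0 and k = 1 (AR order 1):
  gamma(0) = phi_1 gamma(1) + c_0
  gamma(1) = phi_1 gamma(0) + c_1
Substituting the second into the first: gamma(0) (1 - phi_1^2) = c_0 + phi_1 c_1, so
  gamma(0) = c_0 / (1 - phi_1^2) = 3 / (1 - (-0.734)^2) = 3 / 0.461244 = 6.50415.
  gamma(1) = phi_1 gamma(0) = (-0.734)(6.50415) = -4.774046.
Therefore gamma(1) = -4.7740 (to 4 decimal places).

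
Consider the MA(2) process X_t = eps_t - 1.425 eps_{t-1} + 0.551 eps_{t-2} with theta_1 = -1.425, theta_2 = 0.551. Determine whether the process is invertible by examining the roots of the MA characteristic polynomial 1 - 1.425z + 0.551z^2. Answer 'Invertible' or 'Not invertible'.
\text{Invertible}

The MA(q) characteristic polynomial is P(z) = 1 - 1.425z + 0.551z^2.
Invertibility requires all roots to lie outside the unit circle, i.e. |z| > 1 for every root.
Set 1 + (-1.425) z + (0.551) z^2 = 0, i.e. a z^2 + b z + c = 0 with a = 0.551, b = -1.425, c = 1.
Discriminant D = b^2 - 4ac = (-1.425)^2 - 4*(0.551)*1 = 2.030625 - (2.204) = -0.173375.
D < 0, so the roots are the complex-conjugate pair z = (-b +/- i sqrt(-D)) / (2a) = 1.2931 +/- 0.3778i.
For a conjugate pair |z|^2 = z * conj(z) = (product of roots) = c/a = 1/(0.551) = 1.814882, so |z| = sqrt(1.814882) = 1.3472 for both roots.
Moduli of all roots: 1.3472, 1.3472.
All moduli strictly greater than 1? Yes.
Verdict: Invertible.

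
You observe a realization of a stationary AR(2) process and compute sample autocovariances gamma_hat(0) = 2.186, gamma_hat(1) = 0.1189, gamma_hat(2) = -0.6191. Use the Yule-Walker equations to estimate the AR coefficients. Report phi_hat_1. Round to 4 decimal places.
\hat\phi_{1} = 0.0700

The Yule-Walker equations for an AR(p) process read, in matrix form,
  Gamma_p phi = r_p,   with   (Gamma_p)_{ij} = gamma(|i - j|),
                       (r_p)_i = gamma(i),   i,j = 1..p.
Substitute the sample gammas (Toeplitz matrix and right-hand side of size 2):
  Gamma_p = [[2.186, 0.1189], [0.1189, 2.186]]
  r_p     = [0.1189, -0.6191]
Written out:
  2.186 phi_1 + 0.1189 phi_2 = 0.1189
  0.1189 phi_1 + 2.186 phi_2 = -0.6191
Solve by Cramer's rule:
  det = gamma(0)^2 - gamma(1)^2 = (2.186)^2 - (0.1189)^2 = 4.778596 - 0.01413721 = 4.76445879
  phi_hat_1 = [gamma(1) gamma(0) - gamma(1) gamma(2)] / det = [(0.1189)(2.186) - (0.1189)(-0.6191)] / 4.76445879 = 0.33352639 / 4.76445879 = 0.07
  phi_hat_2 = [gamma(0) gamma(2) - gamma(1)^2] / det = [(2.186)(-0.6191) - (0.1189)^2] / 4.76445879 = -1.36748981 / 4.76445879 = -0.287
So phi_hat = [0.0700, -0.2870].
Therefore phi_hat_1 = 0.0700.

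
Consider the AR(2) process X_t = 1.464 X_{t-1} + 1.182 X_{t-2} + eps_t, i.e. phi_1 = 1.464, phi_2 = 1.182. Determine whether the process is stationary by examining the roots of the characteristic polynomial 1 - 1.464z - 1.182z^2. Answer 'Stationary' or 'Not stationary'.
\text{Not stationary}

The AR(p) characteristic polynomial is P(z) = 1 - 1.464z - 1.182z^2.
Stationarity requires all roots to lie outside the unit circle, i.e. |z| > 1 for every root.
Set 1 + (-1.464) z + (-1.182) z^2 = 0, i.e. a z^2 + b z + c = 0 with a = -1.182, b = -1.464, c = 1.
Discriminant D = b^2 - 4ac = (-1.464)^2 - 4*(-1.182)*1 = 2.143296 - (-4.728) = 6.871296.
D >= 0, so the roots are real: z = (-b +/- sqrt(D)) / (2a) = (1.464 +/- 2.621316) / (-2.364).
  z_1 = (1.464 + 2.621316) / (-2.364) = -1.7281,   |z_1| = 1.7281.
  z_2 = (1.464 - 2.621316) / (-2.364) = 0.4896,   |z_2| = 0.4896.
Moduli of all roots: 1.7281, 0.4896.
All moduli strictly greater than 1? No.
Verdict: Not stationary.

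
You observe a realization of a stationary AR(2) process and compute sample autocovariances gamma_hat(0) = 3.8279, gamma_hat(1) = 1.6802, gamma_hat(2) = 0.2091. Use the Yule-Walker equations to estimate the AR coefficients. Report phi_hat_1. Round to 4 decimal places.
\hat\phi_{1} = 0.5140

The Yule-Walker equations for an AR(p) process read, in matrix form,
  Gamma_p phi = r_p,   with   (Gamma_p)_{ij} = gamma(|i - j|),
                       (r_p)_i = gamma(i),   i,j = 1..p.
Substitute the sample gammas (Toeplitz matrix and right-hand side of size 2):
  Gamma_p = [[3.8279, 1.6802], [1.6802, 3.8279]]
  r_p     = [1.6802, 0.2091]
Written out:
  3.8279 phi_1 + 1.6802 phi_2 = 1.6802
  1.6802 phi_1 + 3.8279 phi_2 = 0.2091
Solve by Cramer's rule:
  det = gamma(0)^2 - gamma(1)^2 = (3.8279)^2 - (1.6802)^2 = 14.65281841 - 2.82307204 = 11.82974637
  phi_hat_1 = [gamma(1) gamma(0) - gamma(1) gamma(2)] / det = [(1.6802)(3.8279) - (1.6802)(0.2091)] / 11.82974637 = 6.08030776 / 11.82974637 = 0.514
  phi_hat_2 = [gamma(0) gamma(2) - gamma(1)^2] / det = [(3.8279)(0.2091) - (1.6802)^2] / 11.82974637 = -2.02265815 / 11.82974637 = -0.171
So phi_hat = [0.5140, -0.1710].
Therefore phi_hat_1 = 0.5140.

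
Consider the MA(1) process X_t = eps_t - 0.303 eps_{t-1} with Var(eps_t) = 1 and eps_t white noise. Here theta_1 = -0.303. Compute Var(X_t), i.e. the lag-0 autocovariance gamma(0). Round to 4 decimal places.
\gamma(0) = 1.0918

For an MA(q) process X_t = eps_t + sum_i theta_i eps_{t-i} with
Var(eps_t) = sigma^2, the variance is
  gamma(0) = sigma^2 * (1 + sum_i theta_i^2).
  sum_i theta_i^2 = (-0.303)^2 = 0.091809.
  gamma(0) = 1 * (1 + 0.091809) = 1 * 1.091809 = 1.091809, which rounds to 1.0918.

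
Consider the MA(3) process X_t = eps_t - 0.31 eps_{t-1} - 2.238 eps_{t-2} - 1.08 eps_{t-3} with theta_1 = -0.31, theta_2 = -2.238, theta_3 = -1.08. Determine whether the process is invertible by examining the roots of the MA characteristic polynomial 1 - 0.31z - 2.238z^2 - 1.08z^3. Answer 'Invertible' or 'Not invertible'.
\text{Not invertible}

The MA(q) characteristic polynomial is P(z) = 1 - 0.31z - 2.238z^2 - 1.08z^3.
Invertibility requires all roots to lie outside the unit circle, i.e. |z| > 1 for every root.
Degree 3: look for a simple real root z0 first, then factor out (1 - z/z0) and solve the remaining quadratic.
Testing z0 = -1.25: P(-1.25) = 1 + (-0.31)(-1.25) + (-2.238)(-1.25)^2 + (-1.08)(-1.25)^3
  = 1 + (0.3875) + (-3.496875) + (2.109375) = 0.  So z_0 = -1.25 is a root, |z_0| = 1.25.
Divide out the factor (1 + 0.8 z) = (1 - z/z0) (since 1/z0 = -0.8):
  P(z) = (1 + 0.8 z)(1 + (-1.11) z + (-1.35) z^2)
  [check: z-coef -1.11 - (-0.8) = -0.31; z^2-coef -1.35 - (-0.8)(-1.11) = -2.238; z^3-coef -(-0.8)(-1.35) = -1.08.]
Remaining roots from the quadratic factor 1 + (-1.11) z + (-1.35) z^2:
  Set 1 + (-1.11) z + (-1.35) z^2 = 0, i.e. a z^2 + b z + c = 0 with a = -1.35, b = -1.11, c = 1.
  Discriminant D = b^2 - 4ac = (-1.11)^2 - 4*(-1.35)*1 = 1.2321 - (-5.4) = 6.6321.
  D >= 0, so the roots are real: z = (-b +/- sqrt(D)) / (2a) = (1.11 +/- 2.575286) / (-2.7).
    z_1 = (1.11 + 2.575286) / (-2.7) = -1.3649,   |z_1| = 1.3649.
    z_2 = (1.11 - 2.575286) / (-2.7) = 0.5427,   |z_2| = 0.5427.
Moduli of all roots: 1.2500, 1.3649, 0.5427.
All moduli strictly greater than 1? No.
Verdict: Not invertible.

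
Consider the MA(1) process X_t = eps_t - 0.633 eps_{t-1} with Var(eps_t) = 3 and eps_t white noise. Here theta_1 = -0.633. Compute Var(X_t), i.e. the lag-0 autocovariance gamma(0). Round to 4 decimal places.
\gamma(0) = 4.2021

For an MA(q) process X_t = eps_t + sum_i theta_i eps_{t-i} with
Var(eps_t) = sigma^2, the variance is
  gamma(0) = sigma^2 * (1 + sum_i theta_i^2).
  sum_i theta_i^2 = (-0.633)^2 = 0.400689.
  gamma(0) = 3 * (1 + 0.400689) = 3 * 1.400689 = 4.202067, which rounds to 4.2021.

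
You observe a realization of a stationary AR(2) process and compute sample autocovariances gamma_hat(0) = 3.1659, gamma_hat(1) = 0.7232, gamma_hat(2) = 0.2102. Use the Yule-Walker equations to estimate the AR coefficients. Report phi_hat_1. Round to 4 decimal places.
\hat\phi_{1} = 0.2250

The Yule-Walker equations for an AR(p) process read, in matrix form,
  Gamma_p phi = r_p,   with   (Gamma_p)_{ij} = gamma(|i - j|),
                       (r_p)_i = gamma(i),   i,j = 1..p.
Substitute the sample gammas (Toeplitz matrix and right-hand side of size 2):
  Gamma_p = [[3.1659, 0.7232], [0.7232, 3.1659]]
  r_p     = [0.7232, 0.2102]
Written out:
  3.1659 phi_1 + 0.7232 phi_2 = 0.7232
  0.7232 phi_1 + 3.1659 phi_2 = 0.2102
Solve by Cramer's rule:
  det = gamma(0)^2 - gamma(1)^2 = (3.1659)^2 - (0.7232)^2 = 10.02292281 - 0.52301824 = 9.49990457
  phi_hat_1 = [gamma(1) gamma(0) - gamma(1) gamma(2)] / det = [(0.7232)(3.1659) - (0.7232)(0.2102)] / 9.49990457 = 2.13756224 / 9.49990457 = 0.225
  phi_hat_2 = [gamma(0) gamma(2) - gamma(1)^2] / det = [(3.1659)(0.2102) - (0.7232)^2] / 9.49990457 = 0.14245394 / 9.49990457 = 0.015
So phi_hat = [0.2250, 0.0150].
Therefore phi_hat_1 = 0.2250.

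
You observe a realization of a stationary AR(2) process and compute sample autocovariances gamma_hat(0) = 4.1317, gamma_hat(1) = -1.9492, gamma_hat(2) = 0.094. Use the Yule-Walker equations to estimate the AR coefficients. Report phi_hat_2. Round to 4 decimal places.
\hat\phi_{2} = -0.2570

The Yule-Walker equations for an AR(p) process read, in matrix form,
  Gamma_p phi = r_p,   with   (Gamma_p)_{ij} = gamma(|i - j|),
                       (r_p)_i = gamma(i),   i,j = 1..p.
Substitute the sample gammas (Toeplitz matrix and right-hand side of size 2):
  Gamma_p = [[4.1317, -1.9492], [-1.9492, 4.1317]]
  r_p     = [-1.9492, 0.094]
Written out:
  4.1317 phi_1 - 1.9492 phi_2 = -1.9492
  -1.9492 phi_1 + 4.1317 phi_2 = 0.094
Solve by Cramer's rule:
  det = gamma(0)^2 - gamma(1)^2 = (4.1317)^2 - (-1.9492)^2 = 17.07094489 - 3.79938064 = 13.27156425
  phi_hat_1 = [gamma(1) gamma(0) - gamma(1) gamma(2)] / det = [(-1.9492)(4.1317) - (-1.9492)(0.094)] / 13.27156425 = -7.87028484 / 13.27156425 = -0.593
  phi_hat_2 = [gamma(0) gamma(2) - gamma(1)^2] / det = [(4.1317)(0.094) - (-1.9492)^2] / 13.27156425 = -3.41100084 / 13.27156425 = -0.257
So phi_hat = [-0.5930, -0.2570].
Therefore phi_hat_2 = -0.2570.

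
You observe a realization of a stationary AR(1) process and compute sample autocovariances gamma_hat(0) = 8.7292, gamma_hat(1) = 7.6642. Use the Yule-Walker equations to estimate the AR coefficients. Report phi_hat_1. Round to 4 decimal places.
\hat\phi_{1} = 0.8780

The Yule-Walker equations for an AR(p) process read, in matrix form,
  Gamma_p phi = r_p,   with   (Gamma_p)_{ij} = gamma(|i - j|),
                       (r_p)_i = gamma(i),   i,j = 1..p.
Substitute the sample gammas (Toeplitz matrix and right-hand side of size 1):
  Gamma_p = [[8.7292]]
  r_p     = [7.6642]
With p = 1 this is the single equation gamma(0) phi_1 = gamma(1):
  phi_hat_1 = gamma(1) / gamma(0) = 7.6642 / 8.7292 = 0.8780.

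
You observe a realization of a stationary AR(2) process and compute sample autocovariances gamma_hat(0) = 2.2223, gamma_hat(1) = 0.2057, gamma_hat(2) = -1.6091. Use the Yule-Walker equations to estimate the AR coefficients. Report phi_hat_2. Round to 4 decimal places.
\hat\phi_{2} = -0.7390

The Yule-Walker equations for an AR(p) process read, in matrix form,
  Gamma_p phi = r_p,   with   (Gamma_p)_{ij} = gamma(|i - j|),
                       (r_p)_i = gamma(i),   i,j = 1..p.
Substitute the sample gammas (Toeplitz matrix and right-hand side of size 2):
  Gamma_p = [[2.2223, 0.2057], [0.2057, 2.2223]]
  r_p     = [0.2057, -1.6091]
Written out:
  2.2223 phi_1 + 0.2057 phi_2 = 0.2057
  0.2057 phi_1 + 2.2223 phi_2 = -1.6091
Solve by Cramer's rule:
  det = gamma(0)^2 - gamma(1)^2 = (2.2223)^2 - (0.2057)^2 = 4.93861729 - 0.04231249 = 4.8963048
  phi_hat_1 = [gamma(1) gamma(0) - gamma(1) gamma(2)] / det = [(0.2057)(2.2223) - (0.2057)(-1.6091)] / 4.8963048 = 0.78811898 / 4.8963048 = 0.161
  phi_hat_2 = [gamma(0) gamma(2) - gamma(1)^2] / det = [(2.2223)(-1.6091) - (0.2057)^2] / 4.8963048 = -3.61821542 / 4.8963048 = -0.739
So phi_hat = [0.1610, -0.7390].
Therefore phi_hat_2 = -0.7390.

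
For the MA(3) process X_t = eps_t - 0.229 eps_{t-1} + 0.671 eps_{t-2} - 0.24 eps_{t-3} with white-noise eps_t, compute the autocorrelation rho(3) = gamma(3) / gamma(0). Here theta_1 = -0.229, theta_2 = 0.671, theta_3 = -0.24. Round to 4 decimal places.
\rho(3) = -0.1538

For an MA(q) process with theta_0 = 1, the autocovariance is
  gamma(k) = sigma^2 * sum_{i=0..q-k} theta_i * theta_{i+k},
and rho(k) = gamma(k) / gamma(0). Sigma^2 cancels.
  numerator   = (1)*(-0.24) = -0.24.
  denominator = (1)^2 + (-0.229)^2 + (0.671)^2 + (-0.24)^2 = 1.560282.
  rho(3) = -0.24 / 1.560282 = -0.1538.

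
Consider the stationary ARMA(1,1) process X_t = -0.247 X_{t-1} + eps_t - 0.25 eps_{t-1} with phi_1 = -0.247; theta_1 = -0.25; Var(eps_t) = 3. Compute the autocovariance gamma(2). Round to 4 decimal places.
\gamma(2) = 0.4164

Multiply the model equation by X_{t-k} and take expectations. With theta_0 = psi_0 = 1 and psi_j the MA(infinity) weights, this gives
  gamma(k) - sum_i phi_i gamma(k-i) = c_k,
  c_k = sigma^2 * sum_{j=k..q} theta_j psi_{j-k}   (c_k = 0 for k > q),
using gamma(-m) = gamma(m).
psi-weights needed (psi_j = theta_j + sum_i phi_i psi_{j-i}):
  psi_1 = theta_1 + phi_1 = -0.25 + (-0.247) = -0.497
Right-hand sides:
  c_0 = sigma^2 (1 + theta_1 psi_1) = 3 * (1 + (-0.25)(-0.497)) = 3 * 1.12425 = 3.37275
  c_1 = sigma^2 theta_1 = 3 * (-0.25) = -0.75
  c_2 = 0
Equations for k = 0 and k = 1 (AR order 1):
  gamma(0) = phi_1 gamma(1) + c_0
  gamma(1) = phi_1 gamma(0) + c_1
Substituting the second into the first: gamma(0) (1 - phi_1^2) = c_0 + phi_1 c_1, so
  gamma(0) = (c_0 + phi_1 c_1) / (1 - phi_1^2) = (3.37275 + (-0.247)(-0.75)) / (1 - (-0.247)^2) = 3.558 / 0.938991 = 3.789174.
  gamma(1) = phi_1 gamma(0) + c_1 = (-0.247)(3.789174) + (-0.75) = -1.685926.
For k = 2 (> q): gamma(2) = phi_1 gamma(1) = (-0.247)(-1.685926) = 0.416424.
Therefore gamma(2) = 0.4164 (to 4 decimal places).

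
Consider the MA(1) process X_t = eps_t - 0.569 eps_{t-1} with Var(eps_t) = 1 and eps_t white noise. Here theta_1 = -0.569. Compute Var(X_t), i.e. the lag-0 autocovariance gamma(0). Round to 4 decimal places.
\gamma(0) = 1.3238

For an MA(q) process X_t = eps_t + sum_i theta_i eps_{t-i} with
Var(eps_t) = sigma^2, the variance is
  gamma(0) = sigma^2 * (1 + sum_i theta_i^2).
  sum_i theta_i^2 = (-0.569)^2 = 0.323761.
  gamma(0) = 1 * (1 + 0.323761) = 1 * 1.323761 = 1.323761, which rounds to 1.3238.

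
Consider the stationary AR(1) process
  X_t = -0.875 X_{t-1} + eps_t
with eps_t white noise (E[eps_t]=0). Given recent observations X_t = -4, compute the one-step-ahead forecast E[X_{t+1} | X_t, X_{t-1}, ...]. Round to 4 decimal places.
E[X_{t+1} \mid \mathcal F_t] = 3.5000

For an AR(p) model X_t = c + sum_i phi_i X_{t-i} + eps_t, the
one-step-ahead conditional mean is
  E[X_{t+1} | X_t, ...] = c + sum_i phi_i X_{t+1-i}.
Substitute known values:
  E[X_{t+1} | ...] = (-0.875) * (-4)
                   = 3.5000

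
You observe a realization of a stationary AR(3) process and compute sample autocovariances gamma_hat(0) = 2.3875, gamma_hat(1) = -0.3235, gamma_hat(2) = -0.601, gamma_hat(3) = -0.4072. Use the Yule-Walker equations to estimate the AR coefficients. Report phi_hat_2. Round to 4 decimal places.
\hat\phi_{2} = -0.3230

The Yule-Walker equations for an AR(p) process read, in matrix form,
  Gamma_p phi = r_p,   with   (Gamma_p)_{ij} = gamma(|i - j|),
                       (r_p)_i = gamma(i),   i,j = 1..p.
Substitute the sample gammas (Toeplitz matrix and right-hand side of size 3):
  Gamma_p = [[2.3875, -0.3235, -0.601], [-0.3235, 2.3875, -0.3235], [-0.601, -0.3235, 2.3875]]
  r_p     = [-0.3235, -0.601, -0.4072]
Written out (R1..R3):
  (R1) 2.3875 phi_1 - 0.3235 phi_2 - 0.601 phi_3 = -0.3235
  (R2) -0.3235 phi_1 + 2.3875 phi_2 - 0.3235 phi_3 = -0.601
  (R3) -0.601 phi_1 - 0.3235 phi_2 + 2.3875 phi_3 = -0.4072
Gaussian elimination:
  R2 <- R2 - (-0.3235/2.3875) R1 = R2 - (-0.135497) R1:  2.343667 phi_2 - 0.404934 phi_3 = -0.644833
  R3 <- R3 - (-0.601/2.3875) R1 = R3 - (-0.251728) R1:  -0.404934 phi_2 + 2.236212 phi_3 = -0.488634
  R3 <- R3 - (-0.404934/2.343667) R2 = R3 - (-0.172778) R2:  2.166248 phi_3 = -0.600047
Back-substitution:
  phi_hat_3 = -0.600047 / 2.166248 = -0.276998
  phi_hat_2 = (-0.644833 - (-0.404934)(-0.276998)) / 2.343667 = -0.322998
  phi_hat_1 = (-0.3235 - (-0.3235)(-0.322998) - (-0.601)(-0.276998)) / 2.3875 = -0.248991
So phi_hat = [-0.2490, -0.3230, -0.2770].
Therefore phi_hat_2 = -0.3230.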